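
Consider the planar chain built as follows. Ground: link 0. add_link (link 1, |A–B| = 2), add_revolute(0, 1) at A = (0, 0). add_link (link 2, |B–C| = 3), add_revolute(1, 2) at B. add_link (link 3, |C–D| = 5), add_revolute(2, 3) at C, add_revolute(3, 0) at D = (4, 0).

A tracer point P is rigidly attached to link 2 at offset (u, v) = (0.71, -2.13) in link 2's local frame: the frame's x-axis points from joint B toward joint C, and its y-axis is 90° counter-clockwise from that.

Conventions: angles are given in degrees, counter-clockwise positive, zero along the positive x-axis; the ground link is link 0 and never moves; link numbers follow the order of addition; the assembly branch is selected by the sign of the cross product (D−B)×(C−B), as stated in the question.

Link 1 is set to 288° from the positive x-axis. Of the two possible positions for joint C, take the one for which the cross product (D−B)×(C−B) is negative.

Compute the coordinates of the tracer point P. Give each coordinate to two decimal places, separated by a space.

A=(0,0), D=(4.00,0)
B = A + 2.00·(cos288°, sin288°) = (0.6180, -1.9021)
|BD| = 3.8802
circle(B,3.00) ∩ circle(D,5.00): a=-0.1217, h=2.9975
  candidates: C₊=(-0.9575,0.6509) cross=11.631; C₋=(1.9814,-4.5744) cross=-11.631
  branch - wants cross < 0 → take C=(1.9814,-4.5744) (cross=-11.631)
ex = (C−B)/|BC| = (0.4545,-0.8908); ey = (0.8908,0.4545)
P = B + 0.71·ex + -2.13·ey = (-0.9566,-3.5026)

-0.96 -3.50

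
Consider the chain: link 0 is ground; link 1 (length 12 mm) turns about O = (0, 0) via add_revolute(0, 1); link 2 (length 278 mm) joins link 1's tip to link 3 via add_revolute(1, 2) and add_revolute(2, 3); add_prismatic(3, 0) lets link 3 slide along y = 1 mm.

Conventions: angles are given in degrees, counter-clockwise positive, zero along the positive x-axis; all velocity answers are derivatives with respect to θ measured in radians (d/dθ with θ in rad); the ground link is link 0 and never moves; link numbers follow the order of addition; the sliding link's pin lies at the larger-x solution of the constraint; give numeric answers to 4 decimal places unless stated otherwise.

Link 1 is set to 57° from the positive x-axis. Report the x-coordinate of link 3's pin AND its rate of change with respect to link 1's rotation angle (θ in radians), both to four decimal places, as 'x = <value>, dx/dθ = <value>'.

geometry: r = 12 mm, L = 278 mm, e = 1 mm
crank pin P = (r cos θ, r sin θ) = (6.535668, 10.064047)
h = r sin θ − e = 10.064047 − 1 = 9.064047
x = r cos θ + √(L² − h²) = 6.535668 + 277.852196 = 284.387865
dx/dθ = −r sin θ − h·r cos θ/√(L² − h²) (θ in radians; h = 9.064047) = -10.277252

x = 284.3879, dx/dθ = -10.2773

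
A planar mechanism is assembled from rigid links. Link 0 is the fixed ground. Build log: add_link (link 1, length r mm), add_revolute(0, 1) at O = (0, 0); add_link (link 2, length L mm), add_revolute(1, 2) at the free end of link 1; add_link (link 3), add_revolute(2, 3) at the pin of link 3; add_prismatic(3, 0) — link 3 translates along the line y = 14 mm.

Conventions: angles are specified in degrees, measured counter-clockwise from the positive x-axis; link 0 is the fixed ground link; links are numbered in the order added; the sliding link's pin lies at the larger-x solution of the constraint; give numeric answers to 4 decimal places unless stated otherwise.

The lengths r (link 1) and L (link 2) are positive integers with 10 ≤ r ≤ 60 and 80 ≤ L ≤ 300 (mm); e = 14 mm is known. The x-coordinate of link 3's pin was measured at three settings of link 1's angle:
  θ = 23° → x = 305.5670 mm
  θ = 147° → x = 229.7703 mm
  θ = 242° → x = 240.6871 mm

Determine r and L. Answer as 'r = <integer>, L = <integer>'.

constraint per measurement: (x − r cos θ)² + (r sin θ − e)² = L²
subtracting the θ₁ and θ₂ equations cancels the r² and L² terms:
r = (x₁² − x₂²) / (2[(x₁cos θ₁ + e sin θ₁) − (x₂cos θ₂ + e sin θ₂)]) = 43.0000 → r = 43
L² = (x₁ − r cos θ₁)² + (r sin θ₁ − e)² = 70756.0232 → L = 266.0000 → L = 266
check at θ₃=242°: x = 240.6871 (printed 240.6871) ✓

r = 43, L = 266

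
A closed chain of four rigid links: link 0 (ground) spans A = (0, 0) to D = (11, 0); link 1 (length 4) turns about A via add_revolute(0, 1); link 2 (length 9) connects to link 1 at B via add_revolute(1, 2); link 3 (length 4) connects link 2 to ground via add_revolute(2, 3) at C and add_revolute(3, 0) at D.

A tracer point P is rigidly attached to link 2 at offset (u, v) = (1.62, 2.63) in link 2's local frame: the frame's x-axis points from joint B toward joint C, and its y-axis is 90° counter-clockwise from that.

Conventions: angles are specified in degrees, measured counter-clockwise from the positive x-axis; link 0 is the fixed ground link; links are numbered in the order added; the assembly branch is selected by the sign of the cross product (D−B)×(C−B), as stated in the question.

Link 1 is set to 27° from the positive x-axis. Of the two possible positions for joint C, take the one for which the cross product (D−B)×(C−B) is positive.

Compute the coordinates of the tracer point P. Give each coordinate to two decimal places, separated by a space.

A=(0,0), D=(11.00,0)
B = A + 4.00·(cos27°, sin27°) = (3.5640, 1.8160)
|BD| = 7.6545
circle(B,9.00) ∩ circle(D,4.00): a=8.0731, h=3.9780
  candidates: C₊=(12.3504,3.7652) cross=30.450; C₋=(10.4629,-3.9638) cross=-30.450
  branch + wants cross > 0 → take C=(12.3504,3.7652) (cross=30.450)
ex = (C−B)/|BC| = (0.9763,0.2166); ey = (-0.2166,0.9763)
P = B + 1.62·ex + 2.63·ey = (4.5760,4.7344)

4.58 4.73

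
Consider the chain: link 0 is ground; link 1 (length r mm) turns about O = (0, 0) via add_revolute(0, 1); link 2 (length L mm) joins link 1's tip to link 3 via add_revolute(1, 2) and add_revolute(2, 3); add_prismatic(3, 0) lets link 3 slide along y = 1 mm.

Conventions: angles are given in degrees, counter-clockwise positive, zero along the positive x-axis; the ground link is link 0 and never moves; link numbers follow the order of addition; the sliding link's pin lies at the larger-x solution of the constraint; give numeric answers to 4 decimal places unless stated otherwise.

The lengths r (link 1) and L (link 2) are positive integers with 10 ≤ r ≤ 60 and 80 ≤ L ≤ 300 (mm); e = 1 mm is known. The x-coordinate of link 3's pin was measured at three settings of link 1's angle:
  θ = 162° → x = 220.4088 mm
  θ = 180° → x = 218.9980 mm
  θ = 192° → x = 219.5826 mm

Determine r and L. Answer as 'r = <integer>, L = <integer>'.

constraint per measurement: (x − r cos θ)² + (r sin θ − e)² = L²
subtracting the θ₁ and θ₂ equations cancels the r² and L² terms:
r = (x₁² − x₂²) / (2[(x₁cos θ₁ + e sin θ₁) − (x₂cos θ₂ + e sin θ₂)]) = 32.0013 → r = 32
L² = (x₁ − r cos θ₁)² + (r sin θ₁ − e)² = 63001.0205 → L = 251.0000 → L = 251
check at θ₃=192°: x = 219.5826 (printed 219.5826) ✓

r = 32, L = 251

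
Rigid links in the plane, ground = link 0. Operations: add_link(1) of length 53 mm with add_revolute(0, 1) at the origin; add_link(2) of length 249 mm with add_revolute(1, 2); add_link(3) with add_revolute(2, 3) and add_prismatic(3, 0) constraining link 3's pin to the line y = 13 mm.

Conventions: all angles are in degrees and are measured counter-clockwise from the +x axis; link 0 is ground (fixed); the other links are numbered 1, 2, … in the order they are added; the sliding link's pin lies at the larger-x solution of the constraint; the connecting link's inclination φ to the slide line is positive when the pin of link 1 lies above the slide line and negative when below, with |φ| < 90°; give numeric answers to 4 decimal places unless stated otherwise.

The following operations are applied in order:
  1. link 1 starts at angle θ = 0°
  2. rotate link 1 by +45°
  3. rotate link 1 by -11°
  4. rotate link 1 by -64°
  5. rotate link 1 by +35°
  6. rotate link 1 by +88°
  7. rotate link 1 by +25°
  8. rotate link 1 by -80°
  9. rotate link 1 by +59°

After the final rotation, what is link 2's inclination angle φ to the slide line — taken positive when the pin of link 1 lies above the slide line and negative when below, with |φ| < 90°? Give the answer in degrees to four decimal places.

geometry: r = 53 mm, L = 249 mm, e = 13 mm; θ starts at 0°
rotate link 1 by +45°: θ ← 0° +45° = 45°
rotate link 1 by -11°: θ ← 45° -11° = 34°
rotate link 1 by -64°: θ ← 34° -64° = -30°
rotate link 1 by +35°: θ ← -30° +35° = 5°
rotate link 1 by +88°: θ ← 5° +88° = 93°
rotate link 1 by +25°: θ ← 93° +25° = 118°
rotate link 1 by -80°: θ ← 118° -80° = 38°
rotate link 1 by +59°: θ ← 38° +59° = 97°
h = r sin θ − e = 52.604946 − 13 = 39.604946
sin φ = h / L = 39.604946 / 249 = 0.15905601
φ = arcsin(0.15905601) = 9.152108°

9.1521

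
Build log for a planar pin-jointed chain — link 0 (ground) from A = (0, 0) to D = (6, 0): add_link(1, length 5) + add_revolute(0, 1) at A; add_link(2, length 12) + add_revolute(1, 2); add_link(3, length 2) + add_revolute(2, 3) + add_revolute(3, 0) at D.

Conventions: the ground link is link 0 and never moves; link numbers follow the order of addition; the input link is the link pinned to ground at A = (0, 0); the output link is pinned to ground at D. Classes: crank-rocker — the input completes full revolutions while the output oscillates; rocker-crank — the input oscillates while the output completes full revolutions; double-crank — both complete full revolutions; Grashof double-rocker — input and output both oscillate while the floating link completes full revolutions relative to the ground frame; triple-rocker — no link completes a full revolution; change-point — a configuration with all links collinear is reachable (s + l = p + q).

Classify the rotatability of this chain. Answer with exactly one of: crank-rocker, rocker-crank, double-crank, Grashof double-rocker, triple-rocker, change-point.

lengths: ground=6, input=5, coupler=12, output=2
sorted: s=2 (shortest), l=12 (longest), p+q=11
s + l = 14 vs p + q = 11
s + l > p + q → non-Grashof → no link fully rotates → triple-rocker

triple-rocker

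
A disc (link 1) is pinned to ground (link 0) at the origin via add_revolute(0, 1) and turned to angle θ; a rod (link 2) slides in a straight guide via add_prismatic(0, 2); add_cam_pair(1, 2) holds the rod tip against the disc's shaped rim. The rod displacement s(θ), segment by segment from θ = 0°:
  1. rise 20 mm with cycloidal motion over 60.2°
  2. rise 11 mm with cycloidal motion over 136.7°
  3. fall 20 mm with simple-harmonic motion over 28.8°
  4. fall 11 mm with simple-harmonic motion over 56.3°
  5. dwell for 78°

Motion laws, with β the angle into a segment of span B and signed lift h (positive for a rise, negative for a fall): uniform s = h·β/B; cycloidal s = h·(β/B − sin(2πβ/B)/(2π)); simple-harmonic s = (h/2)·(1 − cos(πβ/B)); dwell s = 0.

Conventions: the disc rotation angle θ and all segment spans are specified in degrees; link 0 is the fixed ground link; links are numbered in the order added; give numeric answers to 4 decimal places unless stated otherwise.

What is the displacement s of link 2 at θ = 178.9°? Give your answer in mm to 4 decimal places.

segment 1 (0° to 60.2°, cycloidal, h = 20) is passed completely: s = 0.0000 + (20) = 20.0000
θ = 178.9° falls in segment 2 (60.2° to 196.9°, cycloidal, h = 11): β = 178.9 − 60.2 = 118.7°, B = 136.7°; Δs = 11·(0.8683 − sin(2π·0.8683)/(2π)) = 10.8403; s = 20.0000 + 10.8403 = 30.8403

30.8403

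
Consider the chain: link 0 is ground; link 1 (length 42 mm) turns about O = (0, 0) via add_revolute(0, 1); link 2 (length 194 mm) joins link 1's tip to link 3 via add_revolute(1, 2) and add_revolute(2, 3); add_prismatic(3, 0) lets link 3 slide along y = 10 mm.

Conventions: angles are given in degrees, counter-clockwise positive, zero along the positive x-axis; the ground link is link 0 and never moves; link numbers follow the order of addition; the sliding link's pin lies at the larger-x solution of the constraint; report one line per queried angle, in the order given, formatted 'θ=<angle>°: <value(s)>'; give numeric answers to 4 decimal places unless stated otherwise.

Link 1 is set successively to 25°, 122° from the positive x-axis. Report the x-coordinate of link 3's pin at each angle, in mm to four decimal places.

geometry: r = 42 mm, L = 194 mm, e = 10 mm
θ=25°: crank pin P = (r cos θ, r sin θ) = (38.064927, 17.749967)
θ=25°: h = r sin θ − e = 17.749967 − 10 = 7.749967
θ=25°: x = r cos θ + √(L² − h²) = 38.064927 + 193.845139 = 231.910066
θ=122°: crank pin P = (r cos θ, r sin θ) = (-22.256609, 35.618020)
θ=122°: h = r sin θ − e = 35.618020 − 10 = 25.618020
θ=122°: x = r cos θ + √(L² − h²) = -22.256609 + 192.301110 = 170.044501

θ=25°: 231.9101
θ=122°: 170.0445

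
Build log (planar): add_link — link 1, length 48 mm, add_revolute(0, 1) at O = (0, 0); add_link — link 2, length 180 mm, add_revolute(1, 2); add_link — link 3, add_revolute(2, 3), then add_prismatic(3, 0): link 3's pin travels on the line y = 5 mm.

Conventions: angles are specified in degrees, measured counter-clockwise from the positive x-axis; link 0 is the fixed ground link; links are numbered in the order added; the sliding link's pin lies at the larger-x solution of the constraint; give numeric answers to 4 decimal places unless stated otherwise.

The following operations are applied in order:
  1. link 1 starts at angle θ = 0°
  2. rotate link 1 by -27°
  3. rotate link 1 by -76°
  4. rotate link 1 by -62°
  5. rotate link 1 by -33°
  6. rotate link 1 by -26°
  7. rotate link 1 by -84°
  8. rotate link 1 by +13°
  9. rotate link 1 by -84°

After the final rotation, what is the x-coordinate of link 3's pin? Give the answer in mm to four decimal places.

geometry: r = 48 mm, L = 180 mm, e = 5 mm; θ starts at 0°
rotate link 1 by -27°: θ ← 0° -27° = -27°
rotate link 1 by -76°: θ ← -27° -76° = -103°
rotate link 1 by -62°: θ ← -103° -62° = -165°
rotate link 1 by -33°: θ ← -165° -33° = -198°
rotate link 1 by -26°: θ ← -198° -26° = -224°
rotate link 1 by -84°: θ ← -224° -84° = -308°
rotate link 1 by +13°: θ ← -308° +13° = -295°
rotate link 1 by -84°: θ ← -295° -84° = -379°
crank pin P = (r cos θ, r sin θ) = (45.384892, -15.627271)
h = r sin θ − e = -15.627271 − 5 = -20.627271
x = r cos θ + √(L² − h²) = 45.384892 + 178.814193 = 224.199085

224.1991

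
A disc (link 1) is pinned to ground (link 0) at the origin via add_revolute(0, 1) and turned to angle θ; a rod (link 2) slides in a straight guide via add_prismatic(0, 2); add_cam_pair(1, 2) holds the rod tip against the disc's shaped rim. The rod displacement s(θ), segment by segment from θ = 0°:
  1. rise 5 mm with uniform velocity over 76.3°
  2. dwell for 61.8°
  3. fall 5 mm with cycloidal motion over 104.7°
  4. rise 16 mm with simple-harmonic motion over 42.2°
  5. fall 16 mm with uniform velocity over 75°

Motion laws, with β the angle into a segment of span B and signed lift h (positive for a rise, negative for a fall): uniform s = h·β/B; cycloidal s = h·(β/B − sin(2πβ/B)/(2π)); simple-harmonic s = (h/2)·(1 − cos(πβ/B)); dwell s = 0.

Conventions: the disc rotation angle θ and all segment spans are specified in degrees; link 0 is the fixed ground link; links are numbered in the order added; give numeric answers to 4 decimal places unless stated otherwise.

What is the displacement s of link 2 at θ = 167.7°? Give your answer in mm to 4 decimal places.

segment 1 (0° to 76.3°, uniform, h = 5) is passed completely: s = 0.0000 + (5) = 5.0000
segment 2 (76.3° to 138.1°, dwell): s unchanged at 5.0000
θ = 167.7° falls in segment 3 (138.1° to 242.8°, cycloidal, h = -5): β = 167.7 − 138.1 = 29.6°, B = 104.7°; Δs = -5·(0.2827 − sin(2π·0.2827)/(2π)) = -0.6345; s = 5.0000 − 0.6345 = 4.3655

4.3655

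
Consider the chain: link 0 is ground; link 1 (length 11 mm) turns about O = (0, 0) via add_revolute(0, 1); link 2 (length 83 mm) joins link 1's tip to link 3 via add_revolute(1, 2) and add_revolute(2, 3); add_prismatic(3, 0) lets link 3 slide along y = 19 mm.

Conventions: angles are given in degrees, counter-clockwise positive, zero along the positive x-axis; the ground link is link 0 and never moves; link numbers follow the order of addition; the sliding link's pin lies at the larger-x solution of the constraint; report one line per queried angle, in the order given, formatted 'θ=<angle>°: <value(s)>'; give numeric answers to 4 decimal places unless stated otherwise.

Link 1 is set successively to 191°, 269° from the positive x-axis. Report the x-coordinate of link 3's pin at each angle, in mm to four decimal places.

geometry: r = 11 mm, L = 83 mm, e = 19 mm
θ=191°: crank pin P = (r cos θ, r sin θ) = (-10.797899, -2.098899)
θ=191°: h = r sin θ − e = -2.098899 − 19 = -21.098899
θ=191°: x = r cos θ + √(L² − h²) = -10.797899 + 80.273510 = 69.475611
θ=269°: crank pin P = (r cos θ, r sin θ) = (-0.191976, -10.998325)
θ=269°: h = r sin θ − e = -10.998325 − 19 = -29.998325
θ=269°: x = r cos θ + √(L² − h²) = -0.191976 + 77.389279 = 77.197303

θ=191°: 69.4756
θ=269°: 77.1973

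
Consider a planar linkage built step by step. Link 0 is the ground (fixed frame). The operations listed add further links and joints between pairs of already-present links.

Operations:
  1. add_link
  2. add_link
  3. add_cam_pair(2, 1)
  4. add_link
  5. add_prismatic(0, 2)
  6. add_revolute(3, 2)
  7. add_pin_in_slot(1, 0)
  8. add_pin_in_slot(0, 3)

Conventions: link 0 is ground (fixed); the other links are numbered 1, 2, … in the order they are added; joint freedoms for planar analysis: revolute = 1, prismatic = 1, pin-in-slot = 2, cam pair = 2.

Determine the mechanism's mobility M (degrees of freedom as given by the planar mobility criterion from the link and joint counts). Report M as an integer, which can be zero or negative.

ground; <1,0,0>
#1 <2,0,0>
#2 <3,0,0>
C:2↔1 J2 <3,0,1>
#3 <4,0,1>
P:0↔2 J1 <4,1,1>
R:3↔2 J1 <4,2,1>
PS:1↔0 J2 <4,2,2>
PS:0↔3 J2 <4,2,3>
3×3 − 2×2 − 1×3 = 2

M = 2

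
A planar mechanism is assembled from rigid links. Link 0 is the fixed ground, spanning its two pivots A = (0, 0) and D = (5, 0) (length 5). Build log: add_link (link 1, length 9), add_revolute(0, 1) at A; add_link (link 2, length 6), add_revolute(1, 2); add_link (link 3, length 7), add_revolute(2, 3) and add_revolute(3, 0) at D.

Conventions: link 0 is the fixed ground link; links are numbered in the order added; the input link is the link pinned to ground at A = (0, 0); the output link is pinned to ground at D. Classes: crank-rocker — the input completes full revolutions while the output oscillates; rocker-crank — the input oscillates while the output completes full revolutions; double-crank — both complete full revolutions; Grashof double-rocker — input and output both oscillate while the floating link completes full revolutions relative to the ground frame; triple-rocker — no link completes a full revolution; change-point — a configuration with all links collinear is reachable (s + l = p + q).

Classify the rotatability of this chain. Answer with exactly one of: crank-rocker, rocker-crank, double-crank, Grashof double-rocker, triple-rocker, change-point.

lengths: ground=5, input=9, coupler=6, output=7
sorted: s=5 (shortest), l=9 (longest), p+q=13
s + l = 14 vs p + q = 13
s + l > p + q → non-Grashof → no link fully rotates → triple-rocker

triple-rocker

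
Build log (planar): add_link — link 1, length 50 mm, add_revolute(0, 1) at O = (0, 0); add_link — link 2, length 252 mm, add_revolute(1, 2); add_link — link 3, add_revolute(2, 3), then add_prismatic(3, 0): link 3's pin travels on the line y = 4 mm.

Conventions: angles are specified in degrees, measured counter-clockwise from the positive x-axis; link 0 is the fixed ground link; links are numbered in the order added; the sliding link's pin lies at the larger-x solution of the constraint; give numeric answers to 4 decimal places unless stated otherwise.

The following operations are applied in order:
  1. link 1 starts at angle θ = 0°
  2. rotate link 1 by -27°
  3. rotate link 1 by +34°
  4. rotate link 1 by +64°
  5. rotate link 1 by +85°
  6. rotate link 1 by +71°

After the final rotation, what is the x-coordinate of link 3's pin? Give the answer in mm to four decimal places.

geometry: r = 50 mm, L = 252 mm, e = 4 mm; θ starts at 0°
rotate link 1 by -27°: θ ← 0° -27° = -27°
rotate link 1 by +34°: θ ← -27° +34° = 7°
rotate link 1 by +64°: θ ← 7° +64° = 71°
rotate link 1 by +85°: θ ← 71° +85° = 156°
rotate link 1 by +71°: θ ← 156° +71° = 227°
crank pin P = (r cos θ, r sin θ) = (-34.099918, -36.567685)
h = r sin θ − e = -36.567685 − 4 = -40.567685
x = r cos θ + √(L² − h²) = -34.099918 + 248.713214 = 214.613296

214.6133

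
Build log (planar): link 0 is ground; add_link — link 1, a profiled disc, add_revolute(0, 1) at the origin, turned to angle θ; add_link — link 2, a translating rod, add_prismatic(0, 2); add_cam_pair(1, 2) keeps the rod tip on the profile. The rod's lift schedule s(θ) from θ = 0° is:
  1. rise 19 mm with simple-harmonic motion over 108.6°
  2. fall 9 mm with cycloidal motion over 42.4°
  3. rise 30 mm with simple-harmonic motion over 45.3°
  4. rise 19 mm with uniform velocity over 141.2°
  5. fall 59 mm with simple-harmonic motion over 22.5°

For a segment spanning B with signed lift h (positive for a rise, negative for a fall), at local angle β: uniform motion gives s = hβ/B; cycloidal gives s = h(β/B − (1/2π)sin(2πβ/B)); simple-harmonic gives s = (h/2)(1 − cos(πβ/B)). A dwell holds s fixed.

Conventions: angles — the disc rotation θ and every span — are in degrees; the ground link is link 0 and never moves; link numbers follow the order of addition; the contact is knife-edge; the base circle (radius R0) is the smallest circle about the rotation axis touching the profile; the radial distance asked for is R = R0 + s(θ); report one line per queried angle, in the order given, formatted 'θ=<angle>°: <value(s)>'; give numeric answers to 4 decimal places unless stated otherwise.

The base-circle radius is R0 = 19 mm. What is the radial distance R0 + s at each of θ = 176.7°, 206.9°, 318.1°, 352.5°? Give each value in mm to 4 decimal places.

seg 1 [0°–108.6°] simple-harmonic, h=19: full span → s += 19 → s = 19.0000
seg 2 [108.6°–151°] cycloidal, h=-9: full span → s += -9 → s = 10.0000
seg 3 [151°–196.3°] simple-harmonic, h=30: θ=176.7° here. β=25.7, B=45.3. 30/2·(1 − cos(π·0.5673)) = 18.1492 → s = 28.1492
seg 3 [151°–196.3°] simple-harmonic, h=30: full span → s += 30 → s = 40.0000
seg 4 [196.3°–337.5°] uniform, h=19: θ=206.9° here. β=10.6, B=141.2. 19·10.6/141.2 = 1.4263 → s = 41.4263
seg 4 [196.3°–337.5°] uniform, h=19: θ=318.1° here. β=121.8, B=141.2. 19·121.8/141.2 = 16.3895 → s = 56.3895
seg 4 [196.3°–337.5°] uniform, h=19: full span → s += 19 → s = 59.0000
seg 5 [337.5°–360°] simple-harmonic, h=-59: θ=352.5° here. β=15, B=22.5. -59/2·(1 − cos(π·0.6667)) = -44.2500 → s = 14.7500
θ=176.7°: R = R0 + s = 19 + 28.1492 = 47.1492
θ=206.9°: R = R0 + s = 19 + 41.4263 = 60.4263
θ=318.1°: R = R0 + s = 19 + 56.3895 = 75.3895
θ=352.5°: R = R0 + s = 19 + 14.7500 = 33.7500

θ=176.7°: 47.1492
θ=206.9°: 60.4263
θ=318.1°: 75.3895
θ=352.5°: 33.7500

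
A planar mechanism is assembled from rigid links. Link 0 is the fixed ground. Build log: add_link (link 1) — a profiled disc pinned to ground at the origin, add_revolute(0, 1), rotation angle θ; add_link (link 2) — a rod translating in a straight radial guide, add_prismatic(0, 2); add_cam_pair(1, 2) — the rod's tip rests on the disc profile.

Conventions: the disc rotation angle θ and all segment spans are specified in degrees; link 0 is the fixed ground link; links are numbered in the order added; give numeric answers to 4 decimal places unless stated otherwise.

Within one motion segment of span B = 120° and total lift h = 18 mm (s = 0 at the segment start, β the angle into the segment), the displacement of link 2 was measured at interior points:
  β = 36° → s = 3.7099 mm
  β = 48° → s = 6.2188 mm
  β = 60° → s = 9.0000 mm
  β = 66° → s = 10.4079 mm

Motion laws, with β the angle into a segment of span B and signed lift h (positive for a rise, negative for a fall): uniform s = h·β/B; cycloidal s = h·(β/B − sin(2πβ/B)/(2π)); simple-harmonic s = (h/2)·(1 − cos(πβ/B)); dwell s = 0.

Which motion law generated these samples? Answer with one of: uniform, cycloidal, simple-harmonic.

candidates at β/B = r: uniform s = h·r (linear in β); cycloidal s = h·(r − sin(2πr)/(2π)); simple-harmonic s = (h/2)(1 − cos(πr))
β=36°: printed 3.7099 | uniform 5.4000, cycloidal 2.6754, simple-harmonic 3.7099
β=48°: printed 6.2188 | uniform 7.2000, cycloidal 5.5161, simple-harmonic 6.2188
β=60°: printed 9.0000 | uniform 9.0000, cycloidal 9.0000, simple-harmonic 9.0000
β=66°: printed 10.4079 | uniform 9.9000, cycloidal 10.7853, simple-harmonic 10.4079
only one law matches every sample → simple-harmonic

simple-harmonic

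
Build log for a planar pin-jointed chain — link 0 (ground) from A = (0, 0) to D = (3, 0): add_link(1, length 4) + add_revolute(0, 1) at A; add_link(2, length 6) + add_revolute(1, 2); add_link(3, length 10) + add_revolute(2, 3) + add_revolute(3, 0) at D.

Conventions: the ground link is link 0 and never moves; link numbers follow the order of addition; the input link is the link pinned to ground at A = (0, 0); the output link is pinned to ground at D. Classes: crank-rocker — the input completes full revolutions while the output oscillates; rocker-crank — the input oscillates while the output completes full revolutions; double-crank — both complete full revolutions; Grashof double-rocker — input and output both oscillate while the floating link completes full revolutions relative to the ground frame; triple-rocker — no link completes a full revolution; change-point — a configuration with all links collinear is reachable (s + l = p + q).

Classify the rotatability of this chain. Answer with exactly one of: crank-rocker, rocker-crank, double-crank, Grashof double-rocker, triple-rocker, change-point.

lengths: ground=3, input=4, coupler=6, output=10
sorted: s=3 (shortest), l=10 (longest), p+q=10
s + l = 13 vs p + q = 10
s + l > p + q → non-Grashof → no link fully rotates → triple-rocker

triple-rocker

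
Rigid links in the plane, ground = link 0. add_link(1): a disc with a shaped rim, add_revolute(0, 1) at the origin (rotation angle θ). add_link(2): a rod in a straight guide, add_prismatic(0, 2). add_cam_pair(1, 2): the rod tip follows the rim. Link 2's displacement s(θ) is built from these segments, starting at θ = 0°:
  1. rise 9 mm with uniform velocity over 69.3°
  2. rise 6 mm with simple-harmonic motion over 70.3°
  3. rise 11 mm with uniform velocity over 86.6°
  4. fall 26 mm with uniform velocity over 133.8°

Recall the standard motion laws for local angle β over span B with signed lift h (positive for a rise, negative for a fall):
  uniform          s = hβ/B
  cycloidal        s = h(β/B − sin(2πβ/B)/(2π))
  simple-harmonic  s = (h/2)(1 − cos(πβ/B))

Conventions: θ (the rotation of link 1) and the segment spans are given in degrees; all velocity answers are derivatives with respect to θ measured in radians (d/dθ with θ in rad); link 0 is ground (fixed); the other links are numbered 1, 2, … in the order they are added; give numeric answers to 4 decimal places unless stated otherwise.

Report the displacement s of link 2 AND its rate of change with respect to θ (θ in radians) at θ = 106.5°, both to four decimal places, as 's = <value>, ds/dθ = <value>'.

segment 1 (0° to 69.3°, uniform, h = 9) is passed completely: s = 0.0000 + (9) = 9.0000
θ = 106.5° falls in segment 2 (69.3° to 139.6°, simple-harmonic, h = 6): β = 106.5 − 69.3 = 37.2°, B = 70.3°; Δs = 6/2·(1 − cos(π·0.5292)) = 3.2744; s = 9.0000 + 3.2744 = 12.2744
velocity in seg [69.3°–139.6°] (simple-harmonic), θ in radians: β = 37.2° = 0.6493 rad, B = 70.3° = 1.2270 rad; ds/dθ = (πh/(2B)) sin(πβ/B) = (π·6/(2·1.2270)) sin(π·0.5292) = 7.649155 mm/rad

s = 12.2744, ds/dθ = 7.6492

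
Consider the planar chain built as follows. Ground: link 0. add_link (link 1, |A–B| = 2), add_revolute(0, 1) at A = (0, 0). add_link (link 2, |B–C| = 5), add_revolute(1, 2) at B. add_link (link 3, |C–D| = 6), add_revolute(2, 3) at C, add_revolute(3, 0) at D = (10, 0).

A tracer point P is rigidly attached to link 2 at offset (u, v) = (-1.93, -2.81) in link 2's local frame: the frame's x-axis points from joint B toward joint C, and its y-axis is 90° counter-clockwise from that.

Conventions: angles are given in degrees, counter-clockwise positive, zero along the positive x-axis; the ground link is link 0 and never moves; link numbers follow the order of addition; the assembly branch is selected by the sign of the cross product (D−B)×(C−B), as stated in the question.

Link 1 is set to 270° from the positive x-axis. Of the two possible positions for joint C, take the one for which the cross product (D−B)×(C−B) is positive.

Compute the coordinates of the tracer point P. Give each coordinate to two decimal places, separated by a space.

A=(0,0), D=(10.00,0)
B = A + 2.00·(cos270°, sin270°) = (-0.0000, -2.0000)
|BD| = 10.1980
circle(B,5.00) ∩ circle(D,6.00): a=4.5597, h=2.0516
  candidates: C₊=(4.0688,0.9060) cross=20.922; C₋=(4.8735,-3.1175) cross=-20.922
  branch + wants cross > 0 → take C=(4.0688,0.9060) (cross=20.922)
ex = (C−B)/|BC| = (0.8138,0.5812); ey = (-0.5812,0.8138)
P = B + -1.93·ex + -2.81·ey = (0.0626,-5.4084)

0.06 -5.41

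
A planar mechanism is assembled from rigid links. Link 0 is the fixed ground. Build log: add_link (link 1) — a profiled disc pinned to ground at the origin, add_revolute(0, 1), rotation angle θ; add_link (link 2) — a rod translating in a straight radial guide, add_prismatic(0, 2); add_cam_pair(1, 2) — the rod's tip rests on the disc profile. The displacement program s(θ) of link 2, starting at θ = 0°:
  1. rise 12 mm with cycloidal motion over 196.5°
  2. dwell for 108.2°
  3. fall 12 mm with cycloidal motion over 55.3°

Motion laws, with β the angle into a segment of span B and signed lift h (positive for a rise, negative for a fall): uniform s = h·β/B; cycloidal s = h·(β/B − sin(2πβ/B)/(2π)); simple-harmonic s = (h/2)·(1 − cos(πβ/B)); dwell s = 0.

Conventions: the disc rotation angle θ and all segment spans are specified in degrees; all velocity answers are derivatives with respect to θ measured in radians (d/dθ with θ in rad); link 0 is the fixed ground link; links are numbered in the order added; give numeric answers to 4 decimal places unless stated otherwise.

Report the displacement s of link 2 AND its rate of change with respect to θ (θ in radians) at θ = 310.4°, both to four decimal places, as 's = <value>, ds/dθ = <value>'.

seg 1 [0°–196.5°] cycloidal, h=12: full span → s += 12 → s = 12.0000
seg 2 [196.5°–304.7°] dwell: s stays 12.0000
seg 3 [304.7°–360°] cycloidal, h=-12: θ=310.4° here. β=5.7, B=55.3. -12·(0.1031 − sin(2π·0.1031)/(2π)) = -0.0847 → s = 11.9153
velocity in seg [304.7°–360°] (cycloidal), θ in radians: β = 5.7° = 0.0995 rad, B = 55.3° = 0.9652 rad; ds/dθ = (h/B)(1 − cos(2πβ/B)) = ((-12)/0.9652)(1 − cos(2π·0.1031)) = -2.517531 mm/rad

s = 11.9153, ds/dθ = -2.5175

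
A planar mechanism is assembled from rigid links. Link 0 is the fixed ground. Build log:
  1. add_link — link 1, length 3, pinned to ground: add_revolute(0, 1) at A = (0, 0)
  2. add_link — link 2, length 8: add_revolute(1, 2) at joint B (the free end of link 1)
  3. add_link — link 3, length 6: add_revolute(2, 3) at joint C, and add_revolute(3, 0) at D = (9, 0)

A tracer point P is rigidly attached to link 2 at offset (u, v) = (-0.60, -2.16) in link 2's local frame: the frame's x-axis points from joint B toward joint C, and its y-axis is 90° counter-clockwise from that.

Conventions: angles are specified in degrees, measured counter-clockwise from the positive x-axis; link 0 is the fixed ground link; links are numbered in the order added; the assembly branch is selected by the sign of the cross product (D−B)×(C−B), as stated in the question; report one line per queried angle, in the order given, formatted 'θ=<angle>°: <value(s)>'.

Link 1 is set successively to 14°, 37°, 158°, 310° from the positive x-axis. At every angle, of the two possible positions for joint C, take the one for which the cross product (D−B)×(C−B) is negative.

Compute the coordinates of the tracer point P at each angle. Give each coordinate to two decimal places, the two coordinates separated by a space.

A=(0,0), D=(9.00,0)
θ=14°: B = A + 3.00·(cos14°, sin14°) = (2.9109, 0.7258)
θ=14°: |BD| = 6.1322
θ=14°: circle(B,8.00) ∩ circle(D,6.00): a=5.3491, h=5.9487
θ=14°:   candidates: C₊=(8.9265,5.9995) cross=36.479; C₋=(7.5184,-5.8142) cross=-36.479
θ=14°:   branch - wants cross < 0 → take C=(7.5184,-5.8142) (cross=-36.479)
θ=14°: ex = (C−B)/|BC| = (0.5759,-0.8175); ey = (0.8175,0.5759)
θ=14°: P = B + -0.60·ex + -2.16·ey = (0.7995,-0.0278)
θ=37°: B = A + 3.00·(cos37°, sin37°) = (2.3959, 1.8054)
θ=37°: |BD| = 6.8464
θ=37°: circle(B,8.00) ∩ circle(D,6.00): a=5.4681, h=5.8395
θ=37°:   candidates: C₊=(9.2103,5.9963) cross=39.980; C₋=(6.1305,-5.2693) cross=-39.980
θ=37°:   branch - wants cross < 0 → take C=(6.1305,-5.2693) (cross=-39.980)
θ=37°: ex = (C−B)/|BC| = (0.4668,-0.8843); ey = (0.8843,0.4668)
θ=37°: P = B + -0.60·ex + -2.16·ey = (0.2056,1.3277)
θ=158°: B = A + 3.00·(cos158°, sin158°) = (-2.7816, 1.1238)
θ=158°: |BD| = 11.8350
θ=158°: circle(B,8.00) ∩ circle(D,6.00): a=7.1004, h=3.6856
θ=158°:   candidates: C₊=(4.6368,4.1185) cross=43.619; C₋=(3.9368,-3.2194) cross=-43.619
θ=158°:   branch - wants cross < 0 → take C=(3.9368,-3.2194) (cross=-43.619)
θ=158°: ex = (C−B)/|BC| = (0.8398,-0.5429); ey = (0.5429,0.8398)
θ=158°: P = B + -0.60·ex + -2.16·ey = (-4.4581,-0.3644)
θ=310°: B = A + 3.00·(cos310°, sin310°) = (1.9284, -2.2981)
θ=310°: |BD| = 7.4357
θ=310°: circle(B,8.00) ∩ circle(D,6.00): a=5.6007, h=5.7125
θ=310°:   candidates: C₊=(5.4893,4.8657) cross=42.476; C₋=(9.0204,-6.0000) cross=-42.476
θ=310°:   branch - wants cross < 0 → take C=(9.0204,-6.0000) (cross=-42.476)
θ=310°: ex = (C−B)/|BC| = (0.8865,-0.4627); ey = (0.4627,0.8865)
θ=310°: P = B + -0.60·ex + -2.16·ey = (0.3970,-3.9353)

θ=14°: 0.80 -0.03
θ=37°: 0.21 1.33
θ=158°: -4.46 -0.36
θ=310°: 0.40 -3.94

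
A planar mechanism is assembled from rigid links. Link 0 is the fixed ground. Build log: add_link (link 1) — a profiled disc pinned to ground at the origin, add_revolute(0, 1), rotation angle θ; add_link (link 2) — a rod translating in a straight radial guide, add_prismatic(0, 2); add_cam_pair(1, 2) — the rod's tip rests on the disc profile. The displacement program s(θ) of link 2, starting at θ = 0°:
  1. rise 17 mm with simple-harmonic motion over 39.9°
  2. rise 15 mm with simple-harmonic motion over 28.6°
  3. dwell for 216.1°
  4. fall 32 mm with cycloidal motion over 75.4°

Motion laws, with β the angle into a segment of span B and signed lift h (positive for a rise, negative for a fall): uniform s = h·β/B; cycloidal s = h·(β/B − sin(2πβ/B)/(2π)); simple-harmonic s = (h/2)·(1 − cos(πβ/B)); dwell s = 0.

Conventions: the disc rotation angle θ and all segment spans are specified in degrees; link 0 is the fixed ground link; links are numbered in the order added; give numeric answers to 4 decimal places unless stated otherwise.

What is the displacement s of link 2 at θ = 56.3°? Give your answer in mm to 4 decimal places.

seg 1 [0°–39.9°] simple-harmonic, h=17: full span → s += 17 → s = 17.0000
seg 2 [39.9°–68.5°] simple-harmonic, h=15: θ=56.3° here. β=16.4, B=28.6. 15/2·(1 − cos(π·0.5734)) = 9.2148 → s = 26.2148

26.2148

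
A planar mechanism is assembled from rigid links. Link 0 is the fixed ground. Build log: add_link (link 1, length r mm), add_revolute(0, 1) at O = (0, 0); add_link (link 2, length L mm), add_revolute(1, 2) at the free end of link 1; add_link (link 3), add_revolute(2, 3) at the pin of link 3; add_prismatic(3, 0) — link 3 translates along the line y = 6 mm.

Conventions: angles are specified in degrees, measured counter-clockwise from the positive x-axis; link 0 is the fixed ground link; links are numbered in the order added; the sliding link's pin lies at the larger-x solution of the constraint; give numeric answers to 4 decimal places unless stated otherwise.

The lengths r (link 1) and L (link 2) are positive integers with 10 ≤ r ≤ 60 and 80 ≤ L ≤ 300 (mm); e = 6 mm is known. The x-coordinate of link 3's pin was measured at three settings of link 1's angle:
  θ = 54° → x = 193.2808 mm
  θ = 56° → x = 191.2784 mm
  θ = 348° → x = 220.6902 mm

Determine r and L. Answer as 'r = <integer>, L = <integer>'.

constraint per measurement: (x − r cos θ)² + (r sin θ − e)² = L²
subtracting the θ₁ and θ₂ equations cancels the r² and L² terms:
r = (x₁² − x₂²) / (2[(x₁cos θ₁ + e sin θ₁) − (x₂cos θ₂ + e sin θ₂)]) = 58.9984 → r = 59
L² = (x₁ − r cos θ₁)² + (r sin θ₁ − e)² = 26895.9864 → L = 164.0000 → L = 164
check at θ₃=348°: x = 220.6902 (printed 220.6902) ✓

r = 59, L = 164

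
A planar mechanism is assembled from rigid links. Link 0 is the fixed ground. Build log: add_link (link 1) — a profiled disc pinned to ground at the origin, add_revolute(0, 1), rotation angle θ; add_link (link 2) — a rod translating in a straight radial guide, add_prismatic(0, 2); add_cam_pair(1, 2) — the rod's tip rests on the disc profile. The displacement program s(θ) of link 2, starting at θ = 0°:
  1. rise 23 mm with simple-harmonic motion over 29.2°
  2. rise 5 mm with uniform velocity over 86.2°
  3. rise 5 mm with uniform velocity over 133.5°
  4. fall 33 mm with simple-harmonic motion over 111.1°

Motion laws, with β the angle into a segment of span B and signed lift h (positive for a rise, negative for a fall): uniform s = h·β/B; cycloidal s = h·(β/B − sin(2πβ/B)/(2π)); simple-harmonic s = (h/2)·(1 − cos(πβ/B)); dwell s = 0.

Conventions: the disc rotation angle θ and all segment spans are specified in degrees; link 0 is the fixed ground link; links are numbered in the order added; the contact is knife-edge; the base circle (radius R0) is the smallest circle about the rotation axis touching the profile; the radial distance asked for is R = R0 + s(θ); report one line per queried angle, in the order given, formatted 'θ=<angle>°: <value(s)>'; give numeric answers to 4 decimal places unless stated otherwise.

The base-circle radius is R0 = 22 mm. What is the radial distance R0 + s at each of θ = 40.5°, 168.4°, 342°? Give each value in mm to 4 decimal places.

seg 1 [0°–29.2°] simple-harmonic, h=23: full span → s += 23 → s = 23.0000
seg 2 [29.2°–115.4°] uniform, h=5: θ=40.5° here. β=11.3, B=86.2. 5·11.3/86.2 = 0.6555 → s = 23.6555
seg 2 [29.2°–115.4°] uniform, h=5: full span → s += 5 → s = 28.0000
seg 3 [115.4°–248.9°] uniform, h=5: θ=168.4° here. β=53, B=133.5. 5·53/133.5 = 1.9850 → s = 29.9850
seg 3 [115.4°–248.9°] uniform, h=5: full span → s += 5 → s = 33.0000
seg 4 [248.9°–360°] simple-harmonic, h=-33: θ=342° here. β=93.1, B=111.1. -33/2·(1 − cos(π·0.8380)) = -30.9084 → s = 2.0916
θ=40.5°: R = R0 + s = 22 + 23.6555 = 45.6555
θ=168.4°: R = R0 + s = 22 + 29.9850 = 51.9850
θ=342°: R = R0 + s = 22 + 2.0916 = 24.0916

θ=40.5°: 45.6555
θ=168.4°: 51.9850
θ=342°: 24.0916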